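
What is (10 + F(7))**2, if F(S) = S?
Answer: 289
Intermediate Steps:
(10 + F(7))**2 = (10 + 7)**2 = 17**2 = 289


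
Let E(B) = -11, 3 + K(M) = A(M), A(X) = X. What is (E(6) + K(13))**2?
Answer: 1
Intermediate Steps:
K(M) = -3 + M
(E(6) + K(13))**2 = (-11 + (-3 + 13))**2 = (-11 + 10)**2 = (-1)**2 = 1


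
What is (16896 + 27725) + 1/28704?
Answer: 1280801185/28704 ≈ 44621.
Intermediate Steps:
(16896 + 27725) + 1/28704 = 44621 + 1/28704 = 1280801185/28704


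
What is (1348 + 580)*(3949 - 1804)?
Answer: 4135560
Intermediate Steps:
(1348 + 580)*(3949 - 1804) = 1928*2145 = 4135560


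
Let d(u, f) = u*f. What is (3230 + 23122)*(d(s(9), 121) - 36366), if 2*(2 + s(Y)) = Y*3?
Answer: -921648024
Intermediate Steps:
s(Y) = -2 + 3*Y/2 (s(Y) = -2 + (Y*3)/2 = -2 + (3*Y)/2 = -2 + 3*Y/2)
d(u, f) = f*u
(3230 + 23122)*(d(s(9), 121) - 36366) = (3230 + 23122)*(121*(-2 + (3/2)*9) - 36366) = 26352*(121*(-2 + 27/2) - 36366) = 26352*(121*(23/2) - 36366) = 26352*(2783/2 - 36366) = 26352*(-69949/2) = -921648024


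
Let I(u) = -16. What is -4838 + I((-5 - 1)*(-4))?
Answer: -4854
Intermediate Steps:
-4838 + I((-5 - 1)*(-4)) = -4838 - 16 = -4854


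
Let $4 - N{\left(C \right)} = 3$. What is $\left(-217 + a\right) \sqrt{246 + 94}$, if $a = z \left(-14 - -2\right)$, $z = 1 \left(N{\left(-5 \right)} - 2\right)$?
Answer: $- 410 \sqrt{85} \approx -3780.0$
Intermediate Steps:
$N{\left(C \right)} = 1$ ($N{\left(C \right)} = 4 - 3 = 1$)
$z = -1$ ($z = 1 \left(1 - 2\right) = 1 \left(-1\right) = -1$)
$a = 12$ ($a = - (-14 - -2) = - (-14 + 2) = \left(-1\right) \left(-12\right) = 12$)
$\left(-217 + a\right) \sqrt{246 + 94} = \left(-217 + 12\right) \sqrt{246 + 94} = - 205 \sqrt{340} = - 205 \cdot 2 \sqrt{85} = - 410 \sqrt{85}$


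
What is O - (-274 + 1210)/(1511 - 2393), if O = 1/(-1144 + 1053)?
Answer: 669/637 ≈ 1.0502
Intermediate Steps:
O = -1/91 (O = 1/(-91) = -1/91 ≈ -0.010989)
O - (-274 + 1210)/(1511 - 2393) = -1/91 - (-274 + 1210)/(1511 - 2393) = -1/91 - 936/(-882) = -1/91 - 936*(-1)/882 = -1/91 - 1*(-52/49) = -1/91 + 52/49 = 669/637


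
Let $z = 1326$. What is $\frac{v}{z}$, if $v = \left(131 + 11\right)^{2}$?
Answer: $\frac{10082}{663} \approx 15.207$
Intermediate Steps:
$v = 20164$ ($v = 142^{2} = 20164$)
$\frac{v}{z} = \frac{20164}{1326} = 20164 \cdot \frac{1}{1326} = \frac{10082}{663}$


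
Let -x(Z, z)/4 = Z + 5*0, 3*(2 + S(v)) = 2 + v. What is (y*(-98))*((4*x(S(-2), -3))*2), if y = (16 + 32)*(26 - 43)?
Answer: 5117952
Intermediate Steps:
y = -816 (y = 48*(-17) = -816)
S(v) = -4/3 + v/3 (S(v) = -2 + (2 + v)/3 = -2 + (⅔ + v/3) = -4/3 + v/3)
x(Z, z) = -4*Z (x(Z, z) = -4*(Z + 5*0) = -4*(Z + 0) = -4*Z)
(y*(-98))*((4*x(S(-2), -3))*2) = (-816*(-98))*((4*(-4*(-4/3 + (⅓)*(-2))))*2) = 79968*((4*(-4*(-4/3 - ⅔)))*2) = 79968*((4*(-4*(-2)))*2) = 79968*((4*8)*2) = 79968*(32*2) = 79968*64 = 5117952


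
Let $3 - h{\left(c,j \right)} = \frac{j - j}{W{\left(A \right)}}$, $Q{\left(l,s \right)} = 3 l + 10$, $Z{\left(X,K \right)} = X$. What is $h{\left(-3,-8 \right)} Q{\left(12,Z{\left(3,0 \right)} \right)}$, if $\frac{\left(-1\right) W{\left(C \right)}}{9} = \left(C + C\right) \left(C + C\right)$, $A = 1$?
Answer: $138$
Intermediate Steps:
$Q{\left(l,s \right)} = 10 + 3 l$
$W{\left(C \right)} = - 36 C^{2}$ ($W{\left(C \right)} = - 9 \left(C + C\right) \left(C + C\right) = - 9 \cdot 2 C 2 C = - 9 \cdot 4 C^{2} = - 36 C^{2}$)
$h{\left(c,j \right)} = 3$ ($h{\left(c,j \right)} = 3 - \frac{j - j}{\left(-36\right) 1^{2}} = 3 - \frac{0}{\left(-36\right) 1} = 3 - \frac{0}{-36} = 3 - 0 \left(- \frac{1}{36}\right) = 3 - 0 = 3 + 0 = 3$)
$h{\left(-3,-8 \right)} Q{\left(12,Z{\left(3,0 \right)} \right)} = 3 \left(10 + 3 \cdot 12\right) = 3 \left(10 + 36\right) = 3 \cdot 46 = 138$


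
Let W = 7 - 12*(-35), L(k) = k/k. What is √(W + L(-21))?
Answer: 2*√107 ≈ 20.688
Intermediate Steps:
L(k) = 1
W = 427 (W = 7 + 420 = 427)
√(W + L(-21)) = √(427 + 1) = √428 = 2*√107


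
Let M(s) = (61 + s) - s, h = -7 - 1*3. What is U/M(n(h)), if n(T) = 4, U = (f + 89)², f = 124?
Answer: 45369/61 ≈ 743.75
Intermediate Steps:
h = -10 (h = -7 - 3 = -10)
U = 45369 (U = (124 + 89)² = 213² = 45369)
M(s) = 61
U/M(n(h)) = 45369/61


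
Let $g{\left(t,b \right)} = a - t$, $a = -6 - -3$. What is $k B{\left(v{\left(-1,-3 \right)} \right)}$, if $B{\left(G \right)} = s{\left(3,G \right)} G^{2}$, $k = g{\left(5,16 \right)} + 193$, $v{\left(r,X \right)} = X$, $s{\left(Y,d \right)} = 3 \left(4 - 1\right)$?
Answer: $14985$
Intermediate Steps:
$a = -3$ ($a = -6 + 3 = -3$)
$s{\left(Y,d \right)} = 9$ ($s{\left(Y,d \right)} = 3 \cdot 3 = 9$)
$g{\left(t,b \right)} = -3 - t$
$k = 185$ ($k = \left(-3 - 5\right) + 193 = -8 + 193 = 185$)
$B{\left(G \right)} = 9 G^{2}$
$k B{\left(v{\left(-1,-3 \right)} \right)} = 185 \cdot 9 \left(-3\right)^{2} = 185 \cdot 9 \cdot 9 = 185 \cdot 81 = 14985$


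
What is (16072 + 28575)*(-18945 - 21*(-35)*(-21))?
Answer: -1534963860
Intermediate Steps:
(16072 + 28575)*(-18945 - 21*(-35)*(-21)) = 44647*(-18945 + 735*(-21)) = 44647*(-18945 - 15435) = 44647*(-34380) = -1534963860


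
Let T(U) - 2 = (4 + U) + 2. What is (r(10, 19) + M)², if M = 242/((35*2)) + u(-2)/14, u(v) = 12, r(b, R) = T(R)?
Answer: 1201216/1225 ≈ 980.58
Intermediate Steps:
T(U) = 8 + U (T(U) = 2 + ((4 + U) + 2) = 2 + (6 + U) = 8 + U)
r(b, R) = 8 + R
M = 151/35 (M = 242/((35*2)) + 12/14 = 242/70 + 12*(1/14) = 242*(1/70) + 6/7 = 121/35 + 6/7 = 151/35 ≈ 4.3143)
(r(10, 19) + M)² = ((8 + 19) + 151/35)² = (27 + 151/35)² = (1096/35)² = 1201216/1225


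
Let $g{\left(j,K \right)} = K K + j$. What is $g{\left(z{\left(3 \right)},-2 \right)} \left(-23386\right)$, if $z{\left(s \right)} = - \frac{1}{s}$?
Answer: $- \frac{257246}{3} \approx -85749.0$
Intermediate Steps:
$g{\left(j,K \right)} = j + K^{2}$ ($g{\left(j,K \right)} = K^{2} + j = j + K^{2}$)
$g{\left(z{\left(3 \right)},-2 \right)} \left(-23386\right) = \left(- \frac{1}{3} + \left(-2\right)^{2}\right) \left(-23386\right) = \left(\left(-1\right) \frac{1}{3} + 4\right) \left(-23386\right) = \left(- \frac{1}{3} + 4\right) \left(-23386\right) = \frac{11}{3} \left(-23386\right) = - \frac{257246}{3}$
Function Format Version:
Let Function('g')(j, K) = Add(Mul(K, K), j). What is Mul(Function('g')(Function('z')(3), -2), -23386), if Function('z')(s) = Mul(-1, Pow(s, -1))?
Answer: Rational(-257246, 3) ≈ -85749.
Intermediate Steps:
Function('g')(j, K) = Add(j, Pow(K, 2)) (Function('g')(j, K) = Add(Pow(K, 2), j) = Add(j, Pow(K, 2)))
Mul(Function('g')(Function('z')(3), -2), -23386) = Mul(Add(Mul(-1, Pow(3, -1)), Pow(-2, 2)), -23386) = Mul(Add(Mul(-1, Rational(1, 3)), 4), -23386) = Mul(Add(Rational(-1, 3), 4), -23386) = Mul(Rational(11, 3), -23386) = Rational(-257246, 3)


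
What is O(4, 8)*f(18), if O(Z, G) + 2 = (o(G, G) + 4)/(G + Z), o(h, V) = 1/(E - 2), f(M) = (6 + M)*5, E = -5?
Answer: -1410/7 ≈ -201.43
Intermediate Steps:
f(M) = 30 + 5*M
o(h, V) = -⅐ (o(h, V) = 1/(-5 - 2) = 1/(-7) = -⅐)
O(Z, G) = -2 + 27/(7*(G + Z)) (O(Z, G) = -2 + (-⅐ + 4)/(G + Z) = -2 + 27/(7*(G + Z)))
O(4, 8)*f(18) = ((27/7 - 2*8 - 2*4)/(8 + 4))*(30 + 5*18) = ((27/7 - 16 - 8)/12)*(30 + 90) = ((1/12)*(-141/7))*120 = -47/28*120 = -1410/7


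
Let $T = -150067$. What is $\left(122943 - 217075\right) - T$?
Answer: $55935$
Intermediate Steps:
$\left(122943 - 217075\right) - T = \left(122943 - 217075\right) - -150067 = -94132 + 150067 = 55935$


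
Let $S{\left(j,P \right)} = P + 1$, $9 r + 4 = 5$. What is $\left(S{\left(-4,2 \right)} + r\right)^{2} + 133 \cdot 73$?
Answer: $\frac{787213}{81} \approx 9718.7$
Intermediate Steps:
$r = \frac{1}{9}$ ($r = - \frac{4}{9} + \frac{1}{9} \cdot 5 = - \frac{4}{9} + \frac{5}{9} = \frac{1}{9} \approx 0.11111$)
$S{\left(j,P \right)} = 1 + P$
$\left(S{\left(-4,2 \right)} + r\right)^{2} + 133 \cdot 73 = \left(\left(1 + 2\right) + \frac{1}{9}\right)^{2} + 133 \cdot 73 = \left(3 + \frac{1}{9}\right)^{2} + 9709 = \left(\frac{28}{9}\right)^{2} + 9709 = \frac{784}{81} + 9709 = \frac{787213}{81}$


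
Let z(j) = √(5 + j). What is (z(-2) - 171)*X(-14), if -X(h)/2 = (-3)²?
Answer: 3078 - 18*√3 ≈ 3046.8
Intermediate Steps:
X(h) = -18 (X(h) = -2*(-3)² = -2*9 = -18)
(z(-2) - 171)*X(-14) = (√(5 - 2) - 171)*(-18) = (√3 - 171)*(-18) = (-171 + √3)*(-18) = 3078 - 18*√3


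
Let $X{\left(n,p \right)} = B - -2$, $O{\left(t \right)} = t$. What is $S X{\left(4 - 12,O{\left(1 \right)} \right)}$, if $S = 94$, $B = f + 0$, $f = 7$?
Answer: $846$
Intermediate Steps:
$B = 7$ ($B = 7 + 0 = 7$)
$X{\left(n,p \right)} = 9$ ($X{\left(n,p \right)} = 7 - -2 = 7 + 2 = 9$)
$S X{\left(4 - 12,O{\left(1 \right)} \right)} = 94 \cdot 9 = 846$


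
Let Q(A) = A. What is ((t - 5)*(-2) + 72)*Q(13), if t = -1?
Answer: 1092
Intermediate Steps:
((t - 5)*(-2) + 72)*Q(13) = ((-1 - 5)*(-2) + 72)*13 = (-6*(-2) + 72)*13 = (12 + 72)*13 = 84*13 = 1092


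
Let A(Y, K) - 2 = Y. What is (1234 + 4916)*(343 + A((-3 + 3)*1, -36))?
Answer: 2121750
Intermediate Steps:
A(Y, K) = 2 + Y
(1234 + 4916)*(343 + A((-3 + 3)*1, -36)) = (1234 + 4916)*(343 + (2 + (-3 + 3)*1)) = 6150*(343 + (2 + 0*1)) = 6150*(343 + (2 + 0)) = 6150*(343 + 2) = 6150*345 = 2121750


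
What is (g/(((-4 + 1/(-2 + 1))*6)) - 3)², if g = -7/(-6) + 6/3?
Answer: 312481/32400 ≈ 9.6445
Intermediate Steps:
g = 19/6 (g = -7*(-⅙) + 6*(⅓) = 7/6 + 2 = 19/6 ≈ 3.1667)
(g/(((-4 + 1/(-2 + 1))*6)) - 3)² = (19/(6*(((-4 + 1/(-2 + 1))*6))) - 3)² = (19/(6*(((-4 + 1/(-1))*6))) - 3)² = (19/(6*(((-4 - 1)*6))) - 3)² = (19/(6*((-5*6))) - 3)² = ((19/6)/(-30) - 3)² = ((19/6)*(-1/30) - 3)² = (-19/180 - 3)² = (-559/180)² = 312481/32400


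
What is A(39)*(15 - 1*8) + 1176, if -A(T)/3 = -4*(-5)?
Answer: 756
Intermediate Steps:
A(T) = -60 (A(T) = -(-12)*(-5) = -3*20 = -60)
A(39)*(15 - 1*8) + 1176 = -60*(15 - 1*8) + 1176 = -60*(15 - 8) + 1176 = -60*7 + 1176 = -420 + 1176 = 756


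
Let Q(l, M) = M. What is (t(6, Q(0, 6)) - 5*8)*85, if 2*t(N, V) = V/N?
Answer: -6715/2 ≈ -3357.5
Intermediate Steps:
t(N, V) = V/(2*N) (t(N, V) = (V/N)/2 = V/(2*N))
(t(6, Q(0, 6)) - 5*8)*85 = ((½)*6/6 - 5*8)*85 = ((½)*6*(⅙) - 40)*85 = (½ - 40)*85 = -79/2*85 = -6715/2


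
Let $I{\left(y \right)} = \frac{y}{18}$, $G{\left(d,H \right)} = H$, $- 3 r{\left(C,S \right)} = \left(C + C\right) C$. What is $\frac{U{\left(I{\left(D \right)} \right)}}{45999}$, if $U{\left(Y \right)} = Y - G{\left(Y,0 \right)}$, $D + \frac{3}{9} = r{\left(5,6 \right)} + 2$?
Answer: $- \frac{5}{275994} \approx -1.8116 \cdot 10^{-5}$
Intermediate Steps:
$r{\left(C,S \right)} = - \frac{2 C^{2}}{3}$ ($r{\left(C,S \right)} = - \frac{\left(C + C\right) C}{3} = - \frac{2 C C}{3} = - \frac{2 C^{2}}{3}$)
$D = -15$ ($D = - \frac{1}{3} + \left(- \frac{2 \cdot 5^{2}}{3} + 2\right) = - \frac{1}{3} + \left(\left(- \frac{2}{3}\right) 25 + 2\right) = - \frac{1}{3} + \left(- \frac{50}{3} + 2\right) = - \frac{1}{3} - \frac{44}{3} = -15$)
$I{\left(y \right)} = \frac{y}{18}$ ($I{\left(y \right)} = y \frac{1}{18} = \frac{y}{18}$)
$U{\left(Y \right)} = Y$ ($U{\left(Y \right)} = Y - 0 = Y + 0 = Y$)
$\frac{U{\left(I{\left(D \right)} \right)}}{45999} = \frac{\frac{1}{18} \left(-15\right)}{45999} = \left(- \frac{5}{6}\right) \frac{1}{45999} = - \frac{5}{275994}$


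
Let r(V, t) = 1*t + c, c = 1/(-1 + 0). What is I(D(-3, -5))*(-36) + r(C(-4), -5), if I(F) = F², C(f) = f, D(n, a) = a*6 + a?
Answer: -44106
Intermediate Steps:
c = -1 (c = 1/(-1) = -1)
D(n, a) = 7*a (D(n, a) = 6*a + a = 7*a)
r(V, t) = -1 + t (r(V, t) = 1*t - 1 = t - 1 = -1 + t)
I(D(-3, -5))*(-36) + r(C(-4), -5) = (7*(-5))²*(-36) + (-1 - 5) = (-35)²*(-36) - 6 = 1225*(-36) - 6 = -44100 - 6 = -44106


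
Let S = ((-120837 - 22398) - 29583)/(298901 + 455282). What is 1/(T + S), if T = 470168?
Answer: 754183/354592539926 ≈ 2.1269e-6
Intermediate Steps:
S = -172818/754183 (S = (-143235 - 29583)/754183 = -172818*1/754183 = -172818/754183 ≈ -0.22915)
1/(T + S) = 1/(470168 - 172818/754183) = 1/(354592539926/754183) = 754183/354592539926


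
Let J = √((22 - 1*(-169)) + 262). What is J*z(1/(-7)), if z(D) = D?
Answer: -√453/7 ≈ -3.0405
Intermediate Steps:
J = √453 (J = √((22 + 169) + 262) = √(191 + 262) = √453 ≈ 21.284)
J*z(1/(-7)) = √453/(-7) = √453*(-⅐) = -√453/7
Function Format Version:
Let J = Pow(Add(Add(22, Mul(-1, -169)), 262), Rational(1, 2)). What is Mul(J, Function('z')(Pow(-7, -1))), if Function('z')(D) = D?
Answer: Mul(Rational(-1, 7), Pow(453, Rational(1, 2))) ≈ -3.0405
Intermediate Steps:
J = Pow(453, Rational(1, 2)) (J = Pow(Add(Add(22, 169), 262), Rational(1, 2)) = Pow(Add(191, 262), Rational(1, 2)) = Pow(453, Rational(1, 2)) ≈ 21.284)
Mul(J, Function('z')(Pow(-7, -1))) = Mul(Pow(453, Rational(1, 2)), Pow(-7, -1)) = Mul(Pow(453, Rational(1, 2)), Rational(-1, 7)) = Mul(Rational(-1, 7), Pow(453, Rational(1, 2)))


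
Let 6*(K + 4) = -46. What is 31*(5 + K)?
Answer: -620/3 ≈ -206.67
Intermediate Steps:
K = -35/3 (K = -4 + (⅙)*(-46) = -4 - 23/3 = -35/3 ≈ -11.667)
31*(5 + K) = 31*(5 - 35/3) = 31*(-20/3) = -620/3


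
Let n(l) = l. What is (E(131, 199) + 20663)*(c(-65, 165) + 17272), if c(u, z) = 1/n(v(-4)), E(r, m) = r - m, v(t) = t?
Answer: 1422846765/4 ≈ 3.5571e+8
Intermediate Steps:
c(u, z) = -1/4 (c(u, z) = 1/(-4) = -1/4)
(E(131, 199) + 20663)*(c(-65, 165) + 17272) = ((131 - 1*199) + 20663)*(-1/4 + 17272) = ((131 - 199) + 20663)*(69087/4) = (-68 + 20663)*(69087/4) = 20595*(69087/4) = 1422846765/4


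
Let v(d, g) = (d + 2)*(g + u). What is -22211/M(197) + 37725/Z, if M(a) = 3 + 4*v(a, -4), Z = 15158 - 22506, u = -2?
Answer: -16854997/35072004 ≈ -0.48058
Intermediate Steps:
v(d, g) = (-2 + g)*(2 + d) (v(d, g) = (d + 2)*(g - 2) = (2 + d)*(-2 + g) = (-2 + g)*(2 + d))
Z = -7348
M(a) = -45 - 24*a (M(a) = 3 + 4*(-4 - 2*a + 2*(-4) + a*(-4)) = 3 + 4*(-4 - 2*a - 8 - 4*a) = 3 + 4*(-12 - 6*a) = 3 + (-48 - 24*a) = -45 - 24*a)
-22211/M(197) + 37725/Z = -22211/(-45 - 24*197) + 37725/(-7348) = -22211/(-45 - 4728) + 37725*(-1/7348) = -22211/(-4773) - 37725/7348 = -22211*(-1/4773) - 37725/7348 = 22211/4773 - 37725/7348 = -16854997/35072004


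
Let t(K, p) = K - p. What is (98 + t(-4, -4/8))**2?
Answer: 35721/4 ≈ 8930.3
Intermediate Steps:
(98 + t(-4, -4/8))**2 = (98 + (-4 - (-4)/8))**2 = (98 + (-4 - 1*(-1/2)))**2 = (98 + (-4 + 1/2))**2 = (98 - 7/2)**2 = (189/2)**2 = 35721/4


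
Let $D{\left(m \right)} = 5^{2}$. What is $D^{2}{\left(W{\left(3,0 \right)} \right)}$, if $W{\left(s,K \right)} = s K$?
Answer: $625$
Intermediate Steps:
$W{\left(s,K \right)} = K s$
$D{\left(m \right)} = 25$
$D^{2}{\left(W{\left(3,0 \right)} \right)} = 25^{2} = 625$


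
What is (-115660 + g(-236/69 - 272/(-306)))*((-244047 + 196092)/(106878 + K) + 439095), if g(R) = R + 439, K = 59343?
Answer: -25229377403312360/498663 ≈ -5.0594e+10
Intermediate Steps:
g(R) = 439 + R
(-115660 + g(-236/69 - 272/(-306)))*((-244047 + 196092)/(106878 + K) + 439095) = (-115660 + (439 + (-236/69 - 272/(-306))))*((-244047 + 196092)/(106878 + 59343) + 439095) = (-115660 + (439 + (-236*1/69 - 272*(-1/306))))*(-47955/166221 + 439095) = (-115660 + (439 + (-236/69 + 8/9)))*(-47955*1/166221 + 439095) = (-115660 + (439 - 524/207))*(-695/2409 + 439095) = (-115660 + 90349/207)*(1057779160/2409) = -23851271/207*1057779160/2409 = -25229377403312360/498663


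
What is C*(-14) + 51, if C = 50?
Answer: -649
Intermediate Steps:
C*(-14) + 51 = 50*(-14) + 51 = -700 + 51 = -649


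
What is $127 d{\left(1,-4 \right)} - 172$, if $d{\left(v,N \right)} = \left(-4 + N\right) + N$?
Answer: $-1696$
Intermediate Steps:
$d{\left(v,N \right)} = -4 + 2 N$
$127 d{\left(1,-4 \right)} - 172 = 127 \left(-4 + 2 \left(-4\right)\right) - 172 = 127 \left(-4 - 8\right) - 172 = 127 \left(-12\right) - 172 = -1524 - 172 = -1696$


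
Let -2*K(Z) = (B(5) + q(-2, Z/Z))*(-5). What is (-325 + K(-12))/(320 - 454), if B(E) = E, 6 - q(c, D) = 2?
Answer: 605/268 ≈ 2.2575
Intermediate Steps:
q(c, D) = 4 (q(c, D) = 6 - 1*2 = 6 - 2 = 4)
K(Z) = 45/2 (K(Z) = -(5 + 4)*(-5)/2 = -9*(-5)/2 = -½*(-45) = 45/2)
(-325 + K(-12))/(320 - 454) = (-325 + 45/2)/(320 - 454) = -605/2/(-134) = -605/2*(-1/134) = 605/268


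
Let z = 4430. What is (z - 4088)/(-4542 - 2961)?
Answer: -114/2501 ≈ -0.045582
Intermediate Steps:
(z - 4088)/(-4542 - 2961) = (4430 - 4088)/(-4542 - 2961) = 342/(-7503) = 342*(-1/7503) = -114/2501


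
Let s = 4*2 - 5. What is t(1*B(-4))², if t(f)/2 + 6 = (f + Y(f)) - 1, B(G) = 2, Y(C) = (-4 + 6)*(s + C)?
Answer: 100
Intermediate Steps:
s = 3 (s = 8 - 5 = 3)
Y(C) = 6 + 2*C (Y(C) = (-4 + 6)*(3 + C) = 2*(3 + C) = 6 + 2*C)
t(f) = -2 + 6*f (t(f) = -12 + 2*((f + (6 + 2*f)) - 1) = -12 + 2*((6 + 3*f) - 1) = -12 + 2*(5 + 3*f) = -12 + (10 + 6*f) = -2 + 6*f)
t(1*B(-4))² = (-2 + 6*(1*2))² = (-2 + 6*2)² = (-2 + 12)² = 10² = 100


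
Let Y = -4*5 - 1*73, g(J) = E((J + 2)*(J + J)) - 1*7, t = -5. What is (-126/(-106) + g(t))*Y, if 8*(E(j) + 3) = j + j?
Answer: 12927/106 ≈ 121.95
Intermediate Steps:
E(j) = -3 + j/4 (E(j) = -3 + (j + j)/8 = -3 + (2*j)/8 = -3 + j/4)
g(J) = -10 + J*(2 + J)/2 (g(J) = (-3 + ((J + 2)*(J + J))/4) - 1*7 = (-3 + ((2 + J)*(2*J))/4) - 7 = (-3 + (2*J*(2 + J))/4) - 7 = (-3 + J*(2 + J)/2) - 7 = -10 + J*(2 + J)/2)
Y = -93 (Y = -20 - 73 = -93)
(-126/(-106) + g(t))*Y = (-126/(-106) + (-10 + (½)*(-5)*(2 - 5)))*(-93) = (-126*(-1/106) + (-10 + (½)*(-5)*(-3)))*(-93) = (63/53 + (-10 + 15/2))*(-93) = (63/53 - 5/2)*(-93) = -139/106*(-93) = 12927/106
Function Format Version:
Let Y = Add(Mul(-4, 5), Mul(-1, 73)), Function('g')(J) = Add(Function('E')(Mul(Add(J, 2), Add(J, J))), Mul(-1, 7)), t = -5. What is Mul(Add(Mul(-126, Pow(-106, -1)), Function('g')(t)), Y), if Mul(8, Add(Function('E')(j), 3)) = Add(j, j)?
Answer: Rational(12927, 106) ≈ 121.95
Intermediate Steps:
Function('E')(j) = Add(-3, Mul(Rational(1, 4), j)) (Function('E')(j) = Add(-3, Mul(Rational(1, 8), Add(j, j))) = Add(-3, Mul(Rational(1, 8), Mul(2, j))) = Add(-3, Mul(Rational(1, 4), j)))
Function('g')(J) = Add(-10, Mul(Rational(1, 2), J, Add(2, J))) (Function('g')(J) = Add(Add(-3, Mul(Rational(1, 4), Mul(Add(J, 2), Add(J, J)))), Mul(-1, 7)) = Add(Add(-3, Mul(Rational(1, 4), Mul(Add(2, J), Mul(2, J)))), -7) = Add(Add(-3, Mul(Rational(1, 4), Mul(2, J, Add(2, J)))), -7) = Add(Add(-3, Mul(Rational(1, 2), J, Add(2, J))), -7) = Add(-10, Mul(Rational(1, 2), J, Add(2, J))))
Y = -93 (Y = Add(-20, -73) = -93)
Mul(Add(Mul(-126, Pow(-106, -1)), Function('g')(t)), Y) = Mul(Add(Mul(-126, Pow(-106, -1)), Add(-10, Mul(Rational(1, 2), -5, Add(2, -5)))), -93) = Mul(Add(Mul(-126, Rational(-1, 106)), Add(-10, Mul(Rational(1, 2), -5, -3))), -93) = Mul(Add(Rational(63, 53), Add(-10, Rational(15, 2))), -93) = Mul(Add(Rational(63, 53), Rational(-5, 2)), -93) = Mul(Rational(-139, 106), -93) = Rational(12927, 106)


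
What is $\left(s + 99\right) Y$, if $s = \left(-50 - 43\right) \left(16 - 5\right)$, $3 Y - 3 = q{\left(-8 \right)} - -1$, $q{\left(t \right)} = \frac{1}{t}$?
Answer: $- \frac{2387}{2} \approx -1193.5$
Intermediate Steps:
$Y = \frac{31}{24}$ ($Y = 1 + \frac{\frac{1}{-8} - -1}{3} = 1 + \frac{- \frac{1}{8} + 1}{3} = 1 + \frac{1}{3} \cdot \frac{7}{8} = 1 + \frac{7}{24} = \frac{31}{24} \approx 1.2917$)
$s = -1023$ ($s = \left(-93\right) 11 = -1023$)
$\left(s + 99\right) Y = \left(-1023 + 99\right) \frac{31}{24} = \left(-924\right) \frac{31}{24} = - \frac{2387}{2}$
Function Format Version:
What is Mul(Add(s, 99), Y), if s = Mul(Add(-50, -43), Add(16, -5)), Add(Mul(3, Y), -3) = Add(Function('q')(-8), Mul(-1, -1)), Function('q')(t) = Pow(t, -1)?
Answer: Rational(-2387, 2) ≈ -1193.5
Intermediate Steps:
Y = Rational(31, 24) (Y = Add(1, Mul(Rational(1, 3), Add(Pow(-8, -1), Mul(-1, -1)))) = Add(1, Mul(Rational(1, 3), Add(Rational(-1, 8), 1))) = Add(1, Mul(Rational(1, 3), Rational(7, 8))) = Add(1, Rational(7, 24)) = Rational(31, 24) ≈ 1.2917)
s = -1023 (s = Mul(-93, 11) = -1023)
Mul(Add(s, 99), Y) = Mul(Add(-1023, 99), Rational(31, 24)) = Mul(-924, Rational(31, 24)) = Rational(-2387, 2)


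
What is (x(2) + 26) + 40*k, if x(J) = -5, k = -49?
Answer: -1939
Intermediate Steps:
(x(2) + 26) + 40*k = (-5 + 26) + 40*(-49) = 21 - 1960 = -1939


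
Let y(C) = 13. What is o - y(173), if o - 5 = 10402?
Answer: 10394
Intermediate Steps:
o = 10407 (o = 5 + 10402 = 10407)
o - y(173) = 10407 - 1*13 = 10407 - 13 = 10394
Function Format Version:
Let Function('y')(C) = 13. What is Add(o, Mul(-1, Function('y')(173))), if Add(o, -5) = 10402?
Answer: 10394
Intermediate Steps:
o = 10407 (o = Add(5, 10402) = 10407)
Add(o, Mul(-1, Function('y')(173))) = Add(10407, Mul(-1, 13)) = Add(10407, -13) = 10394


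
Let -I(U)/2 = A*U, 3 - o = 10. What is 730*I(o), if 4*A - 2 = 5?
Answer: 17885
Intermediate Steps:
o = -7 (o = 3 - 1*10 = 3 - 10 = -7)
A = 7/4 (A = 1/2 + (1/4)*5 = 1/2 + 5/4 = 7/4 ≈ 1.7500)
I(U) = -7*U/2
730*I(o) = 730*(-7/2*(-7)) = 730*(49/2) = 17885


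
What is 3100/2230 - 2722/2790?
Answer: 128947/311085 ≈ 0.41451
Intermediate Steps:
3100/2230 - 2722/2790 = 3100*(1/2230) - 2722*1/2790 = 310/223 - 1361/1395 = 128947/311085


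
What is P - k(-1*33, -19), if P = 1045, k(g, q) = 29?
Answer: 1016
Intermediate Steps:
P - k(-1*33, -19) = 1045 - 1*29 = 1045 - 29 = 1016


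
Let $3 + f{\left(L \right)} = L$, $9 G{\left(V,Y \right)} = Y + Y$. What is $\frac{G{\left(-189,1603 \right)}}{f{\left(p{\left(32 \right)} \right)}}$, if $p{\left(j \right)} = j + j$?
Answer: $\frac{3206}{549} \approx 5.8397$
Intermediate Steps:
$G{\left(V,Y \right)} = \frac{2 Y}{9}$ ($G{\left(V,Y \right)} = \frac{Y + Y}{9} = \frac{2 Y}{9}$)
$p{\left(j \right)} = 2 j$
$f{\left(L \right)} = -3 + L$
$\frac{G{\left(-189,1603 \right)}}{f{\left(p{\left(32 \right)} \right)}} = \frac{\frac{2}{9} \cdot 1603}{-3 + 2 \cdot 32} = \frac{3206}{9 \left(-3 + 64\right)} = \frac{3206}{9 \cdot 61} = \frac{3206}{9} \cdot \frac{1}{61} = \frac{3206}{549}$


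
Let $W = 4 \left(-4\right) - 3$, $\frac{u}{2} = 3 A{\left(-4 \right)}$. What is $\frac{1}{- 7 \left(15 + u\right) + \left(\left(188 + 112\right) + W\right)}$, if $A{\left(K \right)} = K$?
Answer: $\frac{1}{344} \approx 0.002907$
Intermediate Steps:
$u = -24$ ($u = 2 \cdot 3 \left(-4\right) = 2 \left(-12\right) = -24$)
$W = -19$ ($W = -16 - 3 = -19$)
$\frac{1}{- 7 \left(15 + u\right) + \left(\left(188 + 112\right) + W\right)} = \frac{1}{- 7 \left(15 - 24\right) + \left(\left(188 + 112\right) - 19\right)} = \frac{1}{\left(-7\right) \left(-9\right) + \left(300 - 19\right)} = \frac{1}{63 + 281} = \frac{1}{344}$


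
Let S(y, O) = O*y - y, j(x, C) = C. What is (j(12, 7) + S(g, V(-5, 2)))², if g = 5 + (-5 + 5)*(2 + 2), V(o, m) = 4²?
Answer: 6724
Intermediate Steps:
V(o, m) = 16
g = 5 (g = 5 + 0*4 = 5 + 0 = 5)
S(y, O) = -y + O*y
(j(12, 7) + S(g, V(-5, 2)))² = (7 + 5*(-1 + 16))² = (7 + 5*15)² = (7 + 75)² = 82² = 6724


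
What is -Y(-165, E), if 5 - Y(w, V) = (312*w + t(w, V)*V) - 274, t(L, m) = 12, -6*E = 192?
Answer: -52143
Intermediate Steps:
E = -32 (E = -⅙*192 = -32)
Y(w, V) = 279 - 312*w - 12*V (Y(w, V) = 5 - ((312*w + 12*V) - 274) = 5 - ((12*V + 312*w) - 274) = 5 - (-274 + 12*V + 312*w) = 5 + (274 - 312*w - 12*V) = 279 - 312*w - 12*V)
-Y(-165, E) = -(279 - 312*(-165) - 12*(-32)) = -(279 + 51480 + 384) = -1*52143 = -52143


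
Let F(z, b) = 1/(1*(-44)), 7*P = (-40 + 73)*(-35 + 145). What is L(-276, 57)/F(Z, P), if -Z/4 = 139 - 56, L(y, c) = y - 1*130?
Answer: 17864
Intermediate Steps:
L(y, c) = -130 + y (L(y, c) = y - 130 = -130 + y)
P = 3630/7 (P = ((-40 + 73)*(-35 + 145))/7 = (33*110)/7 = (1/7)*3630 = 3630/7 ≈ 518.57)
Z = -332 (Z = -4*(139 - 56) = -4*83 = -332)
F(z, b) = -1/44 (F(z, b) = 1/(-44) = -1/44)
L(-276, 57)/F(Z, P) = (-130 - 276)/(-1/44) = -406*(-44) = 17864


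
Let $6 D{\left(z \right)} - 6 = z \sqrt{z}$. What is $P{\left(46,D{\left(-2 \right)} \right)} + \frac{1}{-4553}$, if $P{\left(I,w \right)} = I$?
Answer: $\frac{209437}{4553} \approx 46.0$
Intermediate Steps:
$D{\left(z \right)} = 1 + \frac{z^{\frac{3}{2}}}{6}$ ($D{\left(z \right)} = 1 + \frac{z \sqrt{z}}{6} = 1 + \frac{z^{\frac{3}{2}}}{6}$)
$P{\left(46,D{\left(-2 \right)} \right)} + \frac{1}{-4553} = 46 + \frac{1}{-4553} = 46 - \frac{1}{4553} = \frac{209437}{4553}$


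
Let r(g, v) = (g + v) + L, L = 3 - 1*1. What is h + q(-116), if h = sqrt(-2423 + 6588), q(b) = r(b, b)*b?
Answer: 26680 + 7*sqrt(85) ≈ 26745.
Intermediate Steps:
L = 2 (L = 3 - 1 = 2)
r(g, v) = 2 + g + v (r(g, v) = (g + v) + 2 = 2 + g + v)
q(b) = b*(2 + 2*b) (q(b) = (2 + b + b)*b = (2 + 2*b)*b = b*(2 + 2*b))
h = 7*sqrt(85) (h = sqrt(4165) = 7*sqrt(85) ≈ 64.537)
h + q(-116) = 7*sqrt(85) + 2*(-116)*(1 - 116) = 7*sqrt(85) + 2*(-116)*(-115) = 7*sqrt(85) + 26680 = 26680 + 7*sqrt(85)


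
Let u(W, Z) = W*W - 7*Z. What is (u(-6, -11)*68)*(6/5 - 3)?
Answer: -69156/5 ≈ -13831.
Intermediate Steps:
u(W, Z) = W² - 7*Z
(u(-6, -11)*68)*(6/5 - 3) = (((-6)² - 7*(-11))*68)*(6/5 - 3) = ((36 + 77)*68)*(6*(⅕) - 3) = (113*68)*(6/5 - 3) = 7684*(-9/5) = -69156/5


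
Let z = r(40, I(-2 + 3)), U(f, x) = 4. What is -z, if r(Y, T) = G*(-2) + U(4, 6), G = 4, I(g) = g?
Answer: 4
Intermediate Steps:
r(Y, T) = -4 (r(Y, T) = 4*(-2) + 4 = -8 + 4 = -4)
z = -4
-z = -1*(-4) = 4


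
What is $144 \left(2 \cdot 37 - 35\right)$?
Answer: $5616$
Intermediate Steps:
$144 \left(2 \cdot 37 - 35\right) = 144 \left(74 - 35\right) = 144 \cdot 39 = 5616$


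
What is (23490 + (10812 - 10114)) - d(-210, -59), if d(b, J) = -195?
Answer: 24383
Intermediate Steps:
(23490 + (10812 - 10114)) - d(-210, -59) = (23490 + (10812 - 10114)) - 1*(-195) = (23490 + 698) + 195 = 24188 + 195 = 24383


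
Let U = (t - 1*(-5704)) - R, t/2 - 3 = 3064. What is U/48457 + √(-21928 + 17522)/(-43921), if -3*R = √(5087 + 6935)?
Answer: 11838/48457 + √12022/145371 - I*√4406/43921 ≈ 0.24505 - 0.0015113*I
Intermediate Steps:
t = 6134 (t = 6 + 2*3064 = 6 + 6128 = 6134)
R = -√12022/3 (R = -√(5087 + 6935)/3 = -√12022/3 ≈ -36.548)
U = 11838 + √12022/3 (U = (6134 - 1*(-5704)) - (-1)*√12022/3 = (6134 + 5704) + √12022/3 = 11838 + √12022/3 ≈ 11875.)
U/48457 + √(-21928 + 17522)/(-43921) = (11838 + √12022/3)/48457 + √(-21928 + 17522)/(-43921) = (11838 + √12022/3)*(1/48457) + √(-4406)*(-1/43921) = (11838/48457 + √12022/145371) + (I*√4406)*(-1/43921) = (11838/48457 + √12022/145371) - I*√4406/43921 = 11838/48457 + √12022/145371 - I*√4406/43921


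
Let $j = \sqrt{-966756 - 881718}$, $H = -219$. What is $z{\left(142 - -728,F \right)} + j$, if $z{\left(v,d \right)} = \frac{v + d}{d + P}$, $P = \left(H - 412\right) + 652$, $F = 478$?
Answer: $\frac{1348}{499} + 3 i \sqrt{205386} \approx 2.7014 + 1359.6 i$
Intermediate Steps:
$j = 3 i \sqrt{205386}$ ($j = \sqrt{-1848474} = 3 i \sqrt{205386} \approx 1359.6 i$)
$P = 21$ ($P = \left(-219 - 412\right) + 652 = -631 + 652 = 21$)
$z{\left(v,d \right)} = \frac{d + v}{21 + d}$ ($z{\left(v,d \right)} = \frac{v + d}{d + 21} = \frac{d + v}{21 + d}$)
$z{\left(142 - -728,F \right)} + j = \frac{478 + \left(142 - -728\right)}{21 + 478} + 3 i \sqrt{205386} = \frac{478 + \left(142 + 728\right)}{499} + 3 i \sqrt{205386} = \frac{478 + 870}{499} + 3 i \sqrt{205386} = \frac{1}{499} \cdot 1348 + 3 i \sqrt{205386} = \frac{1348}{499} + 3 i \sqrt{205386}$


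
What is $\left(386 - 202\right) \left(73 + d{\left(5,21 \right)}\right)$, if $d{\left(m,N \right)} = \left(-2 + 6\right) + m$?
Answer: $15088$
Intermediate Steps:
$d{\left(m,N \right)} = 4 + m$
$\left(386 - 202\right) \left(73 + d{\left(5,21 \right)}\right) = \left(386 - 202\right) \left(73 + \left(4 + 5\right)\right) = 184 \left(73 + 9\right) = 184 \cdot 82 = 15088$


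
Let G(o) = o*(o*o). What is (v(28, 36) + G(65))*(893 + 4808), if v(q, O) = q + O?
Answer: 1566001989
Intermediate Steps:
v(q, O) = O + q
G(o) = o³ (G(o) = o*o² = o³)
(v(28, 36) + G(65))*(893 + 4808) = ((36 + 28) + 65³)*(893 + 4808) = (64 + 274625)*5701 = 274689*5701 = 1566001989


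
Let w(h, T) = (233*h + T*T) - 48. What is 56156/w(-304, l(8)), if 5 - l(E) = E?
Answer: -56156/70871 ≈ -0.79237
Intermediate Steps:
l(E) = 5 - E
w(h, T) = -48 + T**2 + 233*h (w(h, T) = (233*h + T**2) - 48 = (T**2 + 233*h) - 48 = -48 + T**2 + 233*h)
56156/w(-304, l(8)) = 56156/(-48 + (5 - 1*8)**2 + 233*(-304)) = 56156/(-48 + (5 - 8)**2 - 70832) = 56156/(-48 + (-3)**2 - 70832) = 56156/(-48 + 9 - 70832) = 56156/(-70871) = 56156*(-1/70871) = -56156/70871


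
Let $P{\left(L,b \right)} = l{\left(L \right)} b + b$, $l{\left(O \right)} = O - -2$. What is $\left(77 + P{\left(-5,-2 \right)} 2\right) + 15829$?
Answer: $15914$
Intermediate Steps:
$l{\left(O \right)} = 2 + O$ ($l{\left(O \right)} = O + 2 = 2 + O$)
$P{\left(L,b \right)} = b + b \left(2 + L\right)$ ($P{\left(L,b \right)} = \left(2 + L\right) b + b = b \left(2 + L\right) + b = b + b \left(2 + L\right)$)
$\left(77 + P{\left(-5,-2 \right)} 2\right) + 15829 = \left(77 + - 2 \left(3 - 5\right) 2\right) + 15829 = \left(77 + \left(-2\right) \left(-2\right) 2\right) + 15829 = \left(77 + 4 \cdot 2\right) + 15829 = \left(77 + 8\right) + 15829 = 85 + 15829 = 15914$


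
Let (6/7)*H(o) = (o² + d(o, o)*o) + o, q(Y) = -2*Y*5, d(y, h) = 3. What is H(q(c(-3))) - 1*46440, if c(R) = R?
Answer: -45250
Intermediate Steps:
q(Y) = -10*Y
H(o) = 7*o²/6 + 14*o/3 (H(o) = 7*((o² + 3*o) + o)/6 = 7*(o² + 4*o)/6 = 7*o²/6 + 14*o/3)
H(q(c(-3))) - 1*46440 = 7*(-10*(-3))*(4 - 10*(-3))/6 - 1*46440 = (7/6)*30*(4 + 30) - 46440 = (7/6)*30*34 - 46440 = 1190 - 46440 = -45250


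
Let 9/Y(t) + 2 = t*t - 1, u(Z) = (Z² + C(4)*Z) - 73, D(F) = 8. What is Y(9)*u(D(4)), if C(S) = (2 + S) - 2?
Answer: 69/26 ≈ 2.6538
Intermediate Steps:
C(S) = S
u(Z) = -73 + Z² + 4*Z (u(Z) = (Z² + 4*Z) - 73 = -73 + Z² + 4*Z)
Y(t) = 9/(-3 + t²) (Y(t) = 9/(-2 + (t*t - 1)) = 9/(-2 + (t² - 1)) = 9/(-2 + (-1 + t²)) = 9/(-3 + t²))
Y(9)*u(D(4)) = (9/(-3 + 9²))*(-73 + 8² + 4*8) = (9/(-3 + 81))*(-73 + 64 + 32) = (9/78)*23 = (9*(1/78))*23 = (3/26)*23 = 69/26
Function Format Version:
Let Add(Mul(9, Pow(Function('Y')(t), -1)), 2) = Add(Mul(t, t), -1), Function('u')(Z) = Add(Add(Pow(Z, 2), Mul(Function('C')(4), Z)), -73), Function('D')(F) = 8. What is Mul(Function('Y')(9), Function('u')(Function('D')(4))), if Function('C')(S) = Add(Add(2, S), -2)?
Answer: Rational(69, 26) ≈ 2.6538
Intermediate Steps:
Function('C')(S) = S
Function('u')(Z) = Add(-73, Pow(Z, 2), Mul(4, Z)) (Function('u')(Z) = Add(Add(Pow(Z, 2), Mul(4, Z)), -73) = Add(-73, Pow(Z, 2), Mul(4, Z)))
Function('Y')(t) = Mul(9, Pow(Add(-3, Pow(t, 2)), -1)) (Function('Y')(t) = Mul(9, Pow(Add(-2, Add(Mul(t, t), -1)), -1)) = Mul(9, Pow(Add(-2, Add(Pow(t, 2), -1)), -1)) = Mul(9, Pow(Add(-2, Add(-1, Pow(t, 2))), -1)) = Mul(9, Pow(Add(-3, Pow(t, 2)), -1)))
Mul(Function('Y')(9), Function('u')(Function('D')(4))) = Mul(Mul(9, Pow(Add(-3, Pow(9, 2)), -1)), Add(-73, Pow(8, 2), Mul(4, 8))) = Mul(Mul(9, Pow(Add(-3, 81), -1)), Add(-73, 64, 32)) = Mul(Mul(9, Pow(78, -1)), 23) = Mul(Mul(9, Rational(1, 78)), 23) = Mul(Rational(3, 26), 23) = Rational(69, 26)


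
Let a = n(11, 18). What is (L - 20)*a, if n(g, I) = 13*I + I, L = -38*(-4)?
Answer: 33264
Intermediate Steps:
L = 152
n(g, I) = 14*I
a = 252 (a = 14*18 = 252)
(L - 20)*a = (152 - 20)*252 = 132*252 = 33264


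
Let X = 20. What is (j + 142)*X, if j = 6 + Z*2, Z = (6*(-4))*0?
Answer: 2960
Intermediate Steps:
Z = 0 (Z = -24*0 = 0)
j = 6 (j = 6 + 0*2 = 6 + 0 = 6)
(j + 142)*X = (6 + 142)*20 = 148*20 = 2960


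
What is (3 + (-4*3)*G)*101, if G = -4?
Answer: 5151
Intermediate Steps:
(3 + (-4*3)*G)*101 = (3 - 4*3*(-4))*101 = (3 - 12*(-4))*101 = (3 + 48)*101 = 51*101 = 5151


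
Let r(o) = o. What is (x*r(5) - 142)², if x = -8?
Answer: 33124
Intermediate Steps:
(x*r(5) - 142)² = (-8*5 - 142)² = (-40 - 142)² = (-182)² = 33124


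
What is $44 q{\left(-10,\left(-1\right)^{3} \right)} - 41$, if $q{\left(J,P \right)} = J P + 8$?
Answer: $751$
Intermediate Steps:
$q{\left(J,P \right)} = 8 + J P$
$44 q{\left(-10,\left(-1\right)^{3} \right)} - 41 = 44 \left(8 - 10 \left(-1\right)^{3}\right) - 41 = 44 \left(8 - -10\right) - 41 = 44 \left(8 + 10\right) - 41 = 44 \cdot 18 - 41 = 792 - 41 = 751$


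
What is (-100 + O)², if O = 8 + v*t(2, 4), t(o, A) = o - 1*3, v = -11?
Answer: 6561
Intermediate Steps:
t(o, A) = -3 + o (t(o, A) = o - 3 = -3 + o)
O = 19 (O = 8 - 11*(-3 + 2) = 8 - 11*(-1) = 8 + 11 = 19)
(-100 + O)² = (-100 + 19)² = (-81)² = 6561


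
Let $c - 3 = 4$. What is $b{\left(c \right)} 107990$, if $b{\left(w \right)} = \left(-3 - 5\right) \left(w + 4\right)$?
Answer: $-9503120$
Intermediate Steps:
$c = 7$ ($c = 3 + 4 = 7$)
$b{\left(w \right)} = -32 - 8 w$ ($b{\left(w \right)} = - 8 \left(4 + w\right) = -32 - 8 w$)
$b{\left(c \right)} 107990 = \left(-32 - 56\right) 107990 = \left(-88\right) 107990 = -9503120$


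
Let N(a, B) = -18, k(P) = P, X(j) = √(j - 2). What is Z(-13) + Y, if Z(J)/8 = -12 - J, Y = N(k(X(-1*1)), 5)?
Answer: -10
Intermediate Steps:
X(j) = √(-2 + j)
Y = -18
Z(J) = -96 - 8*J (Z(J) = 8*(-12 - J) = -96 - 8*J)
Z(-13) + Y = (-96 - 8*(-13)) - 18 = (-96 + 104) - 18 = 8 - 18 = -10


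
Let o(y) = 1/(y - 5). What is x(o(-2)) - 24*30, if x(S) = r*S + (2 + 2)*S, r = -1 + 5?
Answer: -5048/7 ≈ -721.14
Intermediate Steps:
r = 4
o(y) = 1/(-5 + y)
x(S) = 8*S (x(S) = 4*S + (2 + 2)*S = 4*S + 4*S = 8*S)
x(o(-2)) - 24*30 = 8/(-5 - 2) - 24*30 = 8/(-7) - 720 = 8*(-⅐) - 720 = -8/7 - 720 = -5048/7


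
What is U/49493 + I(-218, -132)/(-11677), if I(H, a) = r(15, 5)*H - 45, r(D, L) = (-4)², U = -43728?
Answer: -335753087/577929761 ≈ -0.58096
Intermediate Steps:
r(D, L) = 16
I(H, a) = -45 + 16*H (I(H, a) = 16*H - 45 = -45 + 16*H)
U/49493 + I(-218, -132)/(-11677) = -43728/49493 + (-45 + 16*(-218))/(-11677) = -43728*1/49493 + (-45 - 3488)*(-1/11677) = -43728/49493 - 3533*(-1/11677) = -43728/49493 + 3533/11677 = -335753087/577929761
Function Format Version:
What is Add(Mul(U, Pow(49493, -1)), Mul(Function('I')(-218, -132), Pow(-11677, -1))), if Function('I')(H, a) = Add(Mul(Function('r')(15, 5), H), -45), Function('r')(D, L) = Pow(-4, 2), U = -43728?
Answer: Rational(-335753087, 577929761) ≈ -0.58096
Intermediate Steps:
Function('r')(D, L) = 16
Function('I')(H, a) = Add(-45, Mul(16, H)) (Function('I')(H, a) = Add(Mul(16, H), -45) = Add(-45, Mul(16, H)))
Add(Mul(U, Pow(49493, -1)), Mul(Function('I')(-218, -132), Pow(-11677, -1))) = Add(Mul(-43728, Pow(49493, -1)), Mul(Add(-45, Mul(16, -218)), Pow(-11677, -1))) = Add(Mul(-43728, Rational(1, 49493)), Mul(Add(-45, -3488), Rational(-1, 11677))) = Add(Rational(-43728, 49493), Mul(-3533, Rational(-1, 11677))) = Add(Rational(-43728, 49493), Rational(3533, 11677)) = Rational(-335753087, 577929761)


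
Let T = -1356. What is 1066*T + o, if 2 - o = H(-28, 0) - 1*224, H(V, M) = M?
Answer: -1445270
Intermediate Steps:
o = 226 (o = 2 - (0 - 1*224) = 2 - (0 - 224) = 2 - 1*(-224) = 2 + 224 = 226)
1066*T + o = 1066*(-1356) + 226 = -1445496 + 226 = -1445270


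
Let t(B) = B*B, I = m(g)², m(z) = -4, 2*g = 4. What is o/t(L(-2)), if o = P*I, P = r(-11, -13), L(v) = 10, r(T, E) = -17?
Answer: -68/25 ≈ -2.7200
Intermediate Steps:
g = 2 (g = (½)*4 = 2)
I = 16 (I = (-4)² = 16)
P = -17
t(B) = B²
o = -272 (o = -17*16 = -272)
o/t(L(-2)) = -272/(10²) = -272/100 = -272*1/100 = -68/25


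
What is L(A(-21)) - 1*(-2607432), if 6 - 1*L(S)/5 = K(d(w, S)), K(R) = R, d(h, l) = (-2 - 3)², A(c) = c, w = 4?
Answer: 2607337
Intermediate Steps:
d(h, l) = 25 (d(h, l) = (-5)² = 25)
L(S) = -95 (L(S) = 30 - 5*25 = 30 - 125 = -95)
L(A(-21)) - 1*(-2607432) = -95 - 1*(-2607432) = -95 + 2607432 = 2607337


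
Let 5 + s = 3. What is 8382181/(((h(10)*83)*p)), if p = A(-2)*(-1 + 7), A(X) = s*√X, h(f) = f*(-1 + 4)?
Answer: 8382181*I*√2/59760 ≈ 198.36*I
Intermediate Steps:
s = -2 (s = -5 + 3 = -2)
h(f) = 3*f (h(f) = f*3 = 3*f)
A(X) = -2*√X
p = -12*I*√2 (p = (-2*I*√2)*(-1 + 7) = -2*I*√2*6 = -12*I*√2 ≈ -16.971*I)
8382181/(((h(10)*83)*p)) = 8382181/((((3*10)*83)*(-12*I*√2))) = 8382181/(((30*83)*(-12*I*√2))) = 8382181/((2490*(-12*I*√2))) = 8382181/((-29880*I*√2)) = 8382181*(I*√2/59760) = 8382181*I*√2/59760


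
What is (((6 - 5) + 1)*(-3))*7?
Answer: -42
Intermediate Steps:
(((6 - 5) + 1)*(-3))*7 = ((1 + 1)*(-3))*7 = (2*(-3))*7 = -6*7 = -42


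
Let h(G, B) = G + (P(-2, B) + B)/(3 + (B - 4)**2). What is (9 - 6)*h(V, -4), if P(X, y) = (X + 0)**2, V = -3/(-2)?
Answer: 9/2 ≈ 4.5000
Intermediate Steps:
V = 3/2 (V = -3*(-1/2) = 3/2 ≈ 1.5000)
P(X, y) = X**2
h(G, B) = G + (4 + B)/(3 + (-4 + B)**2) (h(G, B) = G + ((-2)**2 + B)/(3 + (B - 4)**2) = G + (4 + B)/(3 + (-4 + B)**2))
(9 - 6)*h(V, -4) = (9 - 6)*((4 - 4 + 3*(3/2) + 3*(-4 - 4)**2/2)/(3 + (-4 - 4)**2)) = 3*((4 - 4 + 9/2 + (3/2)*(-8)**2)/(3 + (-8)**2)) = 3*((4 - 4 + 9/2 + (3/2)*64)/(3 + 64)) = 3*((4 - 4 + 9/2 + 96)/67) = 3*((1/67)*(201/2)) = 3*(3/2) = 9/2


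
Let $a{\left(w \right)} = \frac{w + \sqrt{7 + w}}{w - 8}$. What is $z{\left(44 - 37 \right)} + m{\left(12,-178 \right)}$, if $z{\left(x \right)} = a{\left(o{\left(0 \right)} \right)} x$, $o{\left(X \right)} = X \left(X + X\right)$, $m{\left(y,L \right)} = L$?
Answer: $-178 - \frac{7 \sqrt{7}}{8} \approx -180.31$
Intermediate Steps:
$o{\left(X \right)} = 2 X^{2}$ ($o{\left(X \right)} = X 2 X = 2 X^{2}$)
$a{\left(w \right)} = \frac{w + \sqrt{7 + w}}{-8 + w}$
$z{\left(x \right)} = - \frac{x \sqrt{7}}{8}$ ($z{\left(x \right)} = \frac{2 \cdot 0^{2} + \sqrt{7 + 2 \cdot 0^{2}}}{-8 + 2 \cdot 0^{2}} x = \frac{2 \cdot 0 + \sqrt{7 + 2 \cdot 0}}{-8 + 2 \cdot 0} x = \frac{0 + \sqrt{7 + 0}}{-8 + 0} x = \frac{0 + \sqrt{7}}{-8} x = - \frac{\sqrt{7}}{8} x = - \frac{x \sqrt{7}}{8}$)
$z{\left(44 - 37 \right)} + m{\left(12,-178 \right)} = - \frac{\left(44 - 37\right) \sqrt{7}}{8} - 178 = \left(- \frac{1}{8}\right) 7 \sqrt{7} - 178 = - \frac{7 \sqrt{7}}{8} - 178 = -178 - \frac{7 \sqrt{7}}{8}$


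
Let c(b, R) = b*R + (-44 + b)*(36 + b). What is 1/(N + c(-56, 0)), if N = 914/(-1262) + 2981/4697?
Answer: 269437/538849862 ≈ 0.00050002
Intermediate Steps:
c(b, R) = R*b + (-44 + b)*(36 + b)
N = -24138/269437 (N = 914*(-1/1262) + 2981*(1/4697) = -457/631 + 271/427 = -24138/269437 ≈ -0.089587)
1/(N + c(-56, 0)) = 1/(-24138/269437 + (-1584 + (-56)**2 - 8*(-56) + 0*(-56))) = 1/(-24138/269437 + (-1584 + 3136 + 448 + 0)) = 1/(-24138/269437 + 2000) = 1/(538849862/269437) = 269437/538849862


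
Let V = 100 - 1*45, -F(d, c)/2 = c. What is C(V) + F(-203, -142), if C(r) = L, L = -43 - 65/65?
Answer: 240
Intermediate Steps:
F(d, c) = -2*c
V = 55 (V = 100 - 45 = 55)
L = -44 (L = -43 - 65*1/65 = -43 - 1 = -44)
C(r) = -44
C(V) + F(-203, -142) = -44 - 2*(-142) = -44 + 284 = 240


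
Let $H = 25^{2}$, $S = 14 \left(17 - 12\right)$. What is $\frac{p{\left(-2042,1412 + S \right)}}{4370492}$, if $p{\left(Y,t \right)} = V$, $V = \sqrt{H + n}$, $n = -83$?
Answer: $\frac{\sqrt{542}}{4370492} \approx 5.3268 \cdot 10^{-6}$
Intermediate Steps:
$S = 70$ ($S = 14 \cdot 5 = 70$)
$H = 625$
$V = \sqrt{542}$ ($V = \sqrt{625 - 83} = \sqrt{542} \approx 23.281$)
$p{\left(Y,t \right)} = \sqrt{542}$
$\frac{p{\left(-2042,1412 + S \right)}}{4370492} = \frac{\sqrt{542}}{4370492}$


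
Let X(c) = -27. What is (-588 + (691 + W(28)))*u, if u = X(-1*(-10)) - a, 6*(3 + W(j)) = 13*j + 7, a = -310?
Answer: 274793/6 ≈ 45799.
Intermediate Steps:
W(j) = -11/6 + 13*j/6 (W(j) = -3 + (13*j + 7)/6 = -3 + (7 + 13*j)/6 = -3 + (7/6 + 13*j/6) = -11/6 + 13*j/6)
u = 283 (u = -27 - 1*(-310) = -27 + 310 = 283)
(-588 + (691 + W(28)))*u = (-588 + (691 + (-11/6 + (13/6)*28)))*283 = (-588 + (691 + (-11/6 + 182/3)))*283 = (-588 + (691 + 353/6))*283 = (-588 + 4499/6)*283 = (971/6)*283 = 274793/6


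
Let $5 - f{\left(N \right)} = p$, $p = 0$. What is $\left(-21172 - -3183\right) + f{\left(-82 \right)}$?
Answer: $-17984$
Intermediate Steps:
$f{\left(N \right)} = 5$ ($f{\left(N \right)} = 5 - 0 = 5 + 0 = 5$)
$\left(-21172 - -3183\right) + f{\left(-82 \right)} = \left(-21172 - -3183\right) + 5 = \left(-21172 + 3183\right) + 5 = -17989 + 5 = -17984$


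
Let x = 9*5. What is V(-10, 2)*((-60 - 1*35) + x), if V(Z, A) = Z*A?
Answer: 1000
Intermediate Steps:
x = 45
V(Z, A) = A*Z
V(-10, 2)*((-60 - 1*35) + x) = (2*(-10))*((-60 - 1*35) + 45) = -20*((-60 - 35) + 45) = -20*(-95 + 45) = -20*(-50) = 1000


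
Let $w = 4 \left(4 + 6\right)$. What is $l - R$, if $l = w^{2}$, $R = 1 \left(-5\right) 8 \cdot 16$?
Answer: $2240$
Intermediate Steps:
$R = -640$ ($R = \left(-5\right) 8 \cdot 16 = \left(-40\right) 16 = -640$)
$w = 40$ ($w = 4 \cdot 10 = 40$)
$l = 1600$ ($l = 40^{2} = 1600$)
$l - R = 1600 - -640 = 1600 + 640 = 2240$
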